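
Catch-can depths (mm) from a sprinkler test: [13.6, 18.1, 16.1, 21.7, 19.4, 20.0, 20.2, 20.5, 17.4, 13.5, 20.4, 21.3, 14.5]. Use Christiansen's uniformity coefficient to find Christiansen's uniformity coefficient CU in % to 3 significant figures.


Approach: apply Christiansen's uniformity coefficient, CU = (1 - mean_abs_deviation/mean)*100.
mean = 18.208 mm
mean |d_i - mean| = 2.4686 mm
CU = (1 - 2.4686/18.208)*100 = 86.4 %
Therefore Christiansen's uniformity coefficient CU = 86.4 %.


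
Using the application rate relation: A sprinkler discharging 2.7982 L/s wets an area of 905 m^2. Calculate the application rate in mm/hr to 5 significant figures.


Approach: apply the application rate relation, rate = (Q/A)*3600.
rate = (2.7982 / 905) * 3600 = 11.131 mm/hr
Therefore the application rate = 11.131 mm/hr.


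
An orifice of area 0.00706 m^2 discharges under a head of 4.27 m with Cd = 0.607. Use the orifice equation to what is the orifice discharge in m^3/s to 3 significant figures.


Approach: apply the orifice equation, Q = Cd*A*sqrt(2*g*h).
Q = 0.607 * 0.00706 * sqrt(2*9.81*4.27) = 0.0392 m^3/s
Therefore the orifice discharge = 0.0392 m^3/s.


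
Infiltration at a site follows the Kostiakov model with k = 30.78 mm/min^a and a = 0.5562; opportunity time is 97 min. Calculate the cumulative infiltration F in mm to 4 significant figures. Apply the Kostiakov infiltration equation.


Approach: apply the Kostiakov infiltration equation, F = k*t^a.
F = 30.78 * 97^0.5562 = 392.0 mm
Therefore the cumulative infiltration F = 392.0 mm.


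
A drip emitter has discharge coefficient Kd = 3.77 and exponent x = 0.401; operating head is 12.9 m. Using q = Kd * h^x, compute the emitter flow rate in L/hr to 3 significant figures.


q = 3.77 * 12.9^0.401 = 10.5 L/hr
Therefore the emitter flow rate = 10.5 L/hr.


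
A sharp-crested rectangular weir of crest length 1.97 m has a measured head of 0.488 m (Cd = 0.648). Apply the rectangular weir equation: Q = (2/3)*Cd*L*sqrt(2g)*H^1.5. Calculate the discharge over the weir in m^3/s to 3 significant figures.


Q = (2/3)*0.648*1.97*sqrt(2*9.81)*0.488^1.5 = 1.29 m^3/s
Therefore the discharge over the weir = 1.29 m^3/s.


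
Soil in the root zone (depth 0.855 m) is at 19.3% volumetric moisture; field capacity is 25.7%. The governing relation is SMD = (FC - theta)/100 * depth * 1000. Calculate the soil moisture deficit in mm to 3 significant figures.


SMD = (25.7 - 19.3)/100 * 0.855 * 1000 = 54.7 mm
Therefore the soil moisture deficit = 54.7 mm.


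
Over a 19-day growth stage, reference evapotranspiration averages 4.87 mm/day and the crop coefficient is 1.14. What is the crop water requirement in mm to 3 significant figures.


Approach: apply the crop water requirement relation, CWR = ET0 * Kc * days.
CWR = 4.87 * 1.14 * 19 = 105 mm
Therefore the crop water requirement = 105 mm.


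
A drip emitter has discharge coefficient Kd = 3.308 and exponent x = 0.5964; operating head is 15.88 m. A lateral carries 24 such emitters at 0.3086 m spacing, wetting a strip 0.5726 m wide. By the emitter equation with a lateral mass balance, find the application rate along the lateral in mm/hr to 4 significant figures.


Approach: apply the emitter equation with a lateral mass balance, q = Kd*h^x; Q = n*q; rate = Q/(n*spacing*width).
Step 1 — single emitter flow (q = Kd*h^x):
  q = 3.308 * 15.88^0.5964 = 17.2089 L/hr
Step 2 — total lateral flow: Q = 24 * 17.2089 = 413.013 L/hr
Step 3 — wetted area: A = 24 * 0.3086 * 0.5726 = 4.24090 m^2
Step 4 — application rate: Q/A = 413.013/4.24090 = 97.39 mm/hr
Therefore the application rate along the lateral = 97.39 mm/hr.


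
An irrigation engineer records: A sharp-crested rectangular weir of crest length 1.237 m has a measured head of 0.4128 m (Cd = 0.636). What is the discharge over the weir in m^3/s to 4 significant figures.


Approach: apply the rectangular weir equation, Q = (2/3)*Cd*L*sqrt(2g)*H^1.5.
Q = (2/3)*0.636*1.237*sqrt(2*9.81)*0.4128^1.5 = 0.6162 m^3/s
Therefore the discharge over the weir = 0.6162 m^3/s.


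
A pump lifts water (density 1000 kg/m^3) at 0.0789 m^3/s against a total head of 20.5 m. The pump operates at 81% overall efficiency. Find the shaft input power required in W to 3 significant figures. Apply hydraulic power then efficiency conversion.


Approach: apply hydraulic power then efficiency conversion, P = rho*g*Q*H; P_in = P/eta.
Step 1 — hydraulic power (P = rho*g*Q*H):
  P = 1000 * 9.81 * 0.0789 * 20.5 = 15867 W
Step 2 — input power: P_in = P/eta = 15867 / 0.81 = 19600 W
Therefore the shaft input power required = 19600 W.


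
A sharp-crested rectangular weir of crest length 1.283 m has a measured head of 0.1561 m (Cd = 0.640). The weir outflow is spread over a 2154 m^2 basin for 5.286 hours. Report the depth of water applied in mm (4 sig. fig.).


Approach: apply the rectangular weir equation with a volume-to-depth conversion, Q = (2/3)*Cd*L*sqrt(2g)*H^1.5; d = Q*t/A * 1000.
Step 1 — weir discharge:
  Q = (2/3)*0.640*1.283*sqrt(2*9.81)*0.1561^1.5 = 0.149544 m^3/s
Step 2 — volume: V = 0.149544 * 5.286*3600 = 2845.76 m^3
Step 3 — depth: d = V/A * 1000 = 2845.76/2154 * 1000 = 1321 mm
Therefore the depth of water applied = 1321 mm.


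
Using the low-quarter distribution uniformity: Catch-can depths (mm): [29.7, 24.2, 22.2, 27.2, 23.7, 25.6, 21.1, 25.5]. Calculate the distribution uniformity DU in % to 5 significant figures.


Approach: apply the low-quarter distribution uniformity, DU = (mean of lowest quarter of readings / overall mean)*100.
sorted lowest 2 of 8: [21.1, 22.2] -> mean = 21.65000 mm
overall mean = 24.90000 mm
DU = (21.65000/24.90000)*100 = 86.948 %
Therefore the distribution uniformity DU = 86.948 %.


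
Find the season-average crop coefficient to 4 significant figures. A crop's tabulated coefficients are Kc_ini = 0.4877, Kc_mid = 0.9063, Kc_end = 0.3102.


Approach: apply a simple seasonal average, Kc_avg = (Kc_ini + Kc_mid + Kc_end)/3.
Kc_avg = (0.4877 + 0.9063 + 0.3102)/3 = 0.5681
Therefore the season-average crop coefficient = 0.5681.


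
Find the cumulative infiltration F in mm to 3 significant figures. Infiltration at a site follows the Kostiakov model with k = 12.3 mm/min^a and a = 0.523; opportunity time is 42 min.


Approach: apply the Kostiakov infiltration equation, F = k*t^a.
F = 12.3 * 42^0.523 = 86.9 mm
Therefore the cumulative infiltration F = 86.9 mm.


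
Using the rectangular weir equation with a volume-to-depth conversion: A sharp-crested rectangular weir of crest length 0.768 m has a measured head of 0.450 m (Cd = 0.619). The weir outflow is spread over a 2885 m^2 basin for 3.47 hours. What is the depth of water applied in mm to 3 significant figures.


Approach: apply the rectangular weir equation with a volume-to-depth conversion, Q = (2/3)*Cd*L*sqrt(2g)*H^1.5; d = Q*t/A * 1000.
Step 1 — weir discharge:
  Q = (2/3)*0.619*0.768*sqrt(2*9.81)*0.450^1.5 = 0.42377 m^3/s
Step 2 — volume: V = 0.42377 * 3.47*3600 = 5293.7 m^3
Step 3 — depth: d = V/A * 1000 = 5293.7/2885 * 1000 = 1830 mm
Therefore the depth of water applied = 1830 mm.


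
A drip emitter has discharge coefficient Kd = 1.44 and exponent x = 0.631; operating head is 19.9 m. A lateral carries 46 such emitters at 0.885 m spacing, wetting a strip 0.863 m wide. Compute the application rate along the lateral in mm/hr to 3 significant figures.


Approach: apply the emitter equation with a lateral mass balance, q = Kd*h^x; Q = n*q; rate = Q/(n*spacing*width).
Step 1 — single emitter flow (q = Kd*h^x):
  q = 1.44 * 19.9^0.631 = 9.5047 L/hr
Step 2 — total lateral flow: Q = 46 * 9.5047 = 437.22 L/hr
Step 3 — wetted area: A = 46 * 0.885 * 0.863 = 35.133 m^2
Step 4 — application rate: Q/A = 437.22/35.133 = 12.4 mm/hr
Therefore the application rate along the lateral = 12.4 mm/hr.


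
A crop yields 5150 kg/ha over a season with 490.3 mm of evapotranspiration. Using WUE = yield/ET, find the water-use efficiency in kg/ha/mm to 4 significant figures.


WUE = 5150 / 490.3 = 10.50 kg/ha/mm
Therefore the water-use efficiency = 10.50 kg/ha/mm.


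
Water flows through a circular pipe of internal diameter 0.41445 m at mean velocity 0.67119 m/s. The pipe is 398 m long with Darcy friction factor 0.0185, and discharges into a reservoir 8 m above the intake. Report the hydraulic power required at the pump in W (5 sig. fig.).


Approach: apply continuity + Darcy-Weisbach + hydraulic power, Q = A*v; hf = f*(L/D)*(v^2/(2g)); H = static + hf; P = rho*g*Q*H.
Step 1 — flow rate (continuity, Q = A*v):
  A = pi*(0.41445/2)^2 = 0.1349069 m^2
  Q = 0.1349069 * 0.67119 = 0.09054816 m^3/s
Step 2 — friction head loss (Darcy-Weisbach):
  hf = 0.0185 * (398/0.41445) * (0.67119^2 / (2*9.81))
  hf = 0.4079196 m
Step 3 — total head: H = 8 + 0.4079196 = 8.407920 m
Step 4 — hydraulic power (P = rho*g*Q*H):
  P = 1000 * 9.81 * 0.09054816 * 8.407920 = 7468.6 W
Therefore the hydraulic power required at the pump = 7468.6 W.


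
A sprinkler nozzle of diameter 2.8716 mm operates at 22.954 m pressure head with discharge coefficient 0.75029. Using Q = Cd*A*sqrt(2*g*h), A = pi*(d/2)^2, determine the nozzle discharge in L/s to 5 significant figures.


A = pi*(2.8716e-3/2)^2 = 6.476461e-06 m^2
Q = 0.75029 * 6.476461e-06 * sqrt(2*9.81*22.954) * 1000 = 0.10312 L/s
Therefore the nozzle discharge = 0.10312 L/s.


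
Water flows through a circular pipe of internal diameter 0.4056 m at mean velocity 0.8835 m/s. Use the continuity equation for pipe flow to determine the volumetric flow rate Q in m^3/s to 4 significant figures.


Approach: apply the continuity equation for pipe flow, Q = A * v with A = pi*(D/2)^2.
A = pi*(0.4056/2)^2 = 0.129207 m^2
Q = 0.129207 * 0.8835 = 0.1142 m^3/s
Therefore the volumetric flow rate Q = 0.1142 m^3/s.


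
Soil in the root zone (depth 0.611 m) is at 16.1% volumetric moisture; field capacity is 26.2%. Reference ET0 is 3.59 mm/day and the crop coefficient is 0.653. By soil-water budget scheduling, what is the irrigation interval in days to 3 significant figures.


Approach: apply soil-water budget scheduling, SMD = (FC-theta)/100*depth*1000; ETc = ET0*Kc; interval = SMD/ETc.
Step 1 — soil moisture deficit:
  SMD = (26.2 - 16.1)/100 * 0.611 * 1000 = 61.711 mm
Step 2 — daily crop ET (ETc = ET0*Kc):
  ETc = 3.59 * 0.653 = 2.3443 mm/day
Step 3 — irrigation interval (SMD/ETc):
  interval = 61.711 / 2.3443 = 26.3 days
Therefore the irrigation interval = 26.3 days.


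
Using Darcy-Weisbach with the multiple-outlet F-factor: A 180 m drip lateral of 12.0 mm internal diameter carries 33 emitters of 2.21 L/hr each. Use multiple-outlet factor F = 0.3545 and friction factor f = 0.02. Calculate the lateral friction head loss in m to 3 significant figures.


Approach: apply Darcy-Weisbach with the multiple-outlet F-factor, Q = n*q/(3600*1000) m^3/s; v = Q/A; hf = F*f*(L/D)*(v^2/(2g)).
Q = 33*2.21/(3600*1000) = 2.0258e-05 m^3/s
A = pi*(12.0e-3/2)^2 = 1.1310e-04 m^2, so v = Q/A = 0.17912 m/s
hf = 0.3545*0.02*(180/0.0120)*(0.17912^2/(2*9.81)) = 0.174 m
Therefore the lateral friction head loss = 0.174 m.


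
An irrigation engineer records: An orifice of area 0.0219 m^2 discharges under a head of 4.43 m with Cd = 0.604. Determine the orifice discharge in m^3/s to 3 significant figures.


Approach: apply the orifice equation, Q = Cd*A*sqrt(2*g*h).
Q = 0.604 * 0.0219 * sqrt(2*9.81*4.43) = 0.123 m^3/s
Therefore the orifice discharge = 0.123 m^3/s.


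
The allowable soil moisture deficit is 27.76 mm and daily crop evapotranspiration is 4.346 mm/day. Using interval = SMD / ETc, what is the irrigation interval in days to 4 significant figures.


interval = 27.76 / 4.346 = 6.387 days
Therefore the irrigation interval = 6.387 days.


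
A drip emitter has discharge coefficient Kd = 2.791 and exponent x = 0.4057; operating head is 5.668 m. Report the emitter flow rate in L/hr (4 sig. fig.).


Approach: apply the emitter characteristic equation, q = Kd * h^x.
q = 2.791 * 5.668^0.4057 = 5.642 L/hr
Therefore the emitter flow rate = 5.642 L/hr.


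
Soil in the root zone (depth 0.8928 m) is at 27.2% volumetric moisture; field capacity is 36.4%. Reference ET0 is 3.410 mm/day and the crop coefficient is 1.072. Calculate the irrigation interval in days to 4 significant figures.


Approach: apply soil-water budget scheduling, SMD = (FC-theta)/100*depth*1000; ETc = ET0*Kc; interval = SMD/ETc.
Step 1 — soil moisture deficit:
  SMD = (36.4 - 27.2)/100 * 0.8928 * 1000 = 82.1376 mm
Step 2 — daily crop ET (ETc = ET0*Kc):
  ETc = 3.410 * 1.072 = 3.65552 mm/day
Step 3 — irrigation interval (SMD/ETc):
  interval = 82.1376 / 3.65552 = 22.47 days
Therefore the irrigation interval = 22.47 days.


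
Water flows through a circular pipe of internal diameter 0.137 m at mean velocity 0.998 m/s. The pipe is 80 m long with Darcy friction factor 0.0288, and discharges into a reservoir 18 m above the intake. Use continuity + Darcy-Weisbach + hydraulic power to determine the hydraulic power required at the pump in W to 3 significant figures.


Approach: apply continuity + Darcy-Weisbach + hydraulic power, Q = A*v; hf = f*(L/D)*(v^2/(2g)); H = static + hf; P = rho*g*Q*H.
Step 1 — flow rate (continuity, Q = A*v):
  A = pi*(0.137/2)^2 = 0.014741 m^2
  Q = 0.014741 * 0.998 = 0.014712 m^3/s
Step 2 — friction head loss (Darcy-Weisbach):
  hf = 0.0288 * (80/0.137) * (0.998^2 / (2*9.81))
  hf = 0.85374 m
Step 3 — total head: H = 18 + 0.85374 = 18.854 m
Step 4 — hydraulic power (P = rho*g*Q*H):
  P = 1000 * 9.81 * 0.014712 * 18.854 = 2720 W
Therefore the hydraulic power required at the pump = 2720 W.


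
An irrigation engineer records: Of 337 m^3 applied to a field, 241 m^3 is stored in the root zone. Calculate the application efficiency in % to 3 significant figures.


Approach: apply the application efficiency ratio, Ea = (stored/applied)*100.
Ea = (241/337)*100 = 71.5 %
Therefore the application efficiency = 71.5 %.


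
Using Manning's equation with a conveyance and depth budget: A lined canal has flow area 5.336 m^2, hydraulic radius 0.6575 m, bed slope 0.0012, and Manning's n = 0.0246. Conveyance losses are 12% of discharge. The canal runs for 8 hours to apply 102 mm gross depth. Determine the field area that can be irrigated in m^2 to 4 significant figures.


Approach: apply Manning's equation with a conveyance and depth budget, Q = (1/n)*A*R^(2/3)*S^(1/2); Q_field = Q*(1-loss); Area = Q_field*t/(d/1000).
Step 1 — canal discharge (Manning's equation):
  Q = (1/0.0246) * 5.336 * 0.6575^(2/3) * 0.0012^(1/2) = 5.68157 m^3/s
Step 2 — delivered flow: Q_field = 5.68157*(1 - 12/100) = 4.99978 m^3/s
Step 3 — volume delivered: V = 4.99978 * 8*3600 = 143994 m^3
Step 4 — area served: A = V / (depth/1000) = 143994 / 0.102 = 1412000 m^2
Therefore the field area that can be irrigated = 1412000 m^2.


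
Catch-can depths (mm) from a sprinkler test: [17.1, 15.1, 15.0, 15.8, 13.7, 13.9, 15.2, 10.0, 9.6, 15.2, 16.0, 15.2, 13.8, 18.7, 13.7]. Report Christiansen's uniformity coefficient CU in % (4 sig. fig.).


Approach: apply Christiansen's uniformity coefficient, CU = (1 - mean_abs_deviation/mean)*100.
mean = 14.5333 mm
mean |d_i - mean| = 1.66667 mm
CU = (1 - 1.66667/14.5333)*100 = 88.53 %
Therefore Christiansen's uniformity coefficient CU = 88.53 %.


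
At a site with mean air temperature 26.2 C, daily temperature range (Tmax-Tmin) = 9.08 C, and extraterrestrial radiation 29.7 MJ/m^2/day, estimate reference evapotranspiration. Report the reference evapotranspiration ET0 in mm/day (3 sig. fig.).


Approach: apply the Hargreaves-Samani method, ET0 = 0.0023*(Tmean+17.8)*sqrt(Tmax-Tmin)*0.408*Ra.
ET0 = 0.0023*(26.2+17.8)*sqrt(9.08)*0.408*29.7 = 3.70 mm/day
Therefore the reference evapotranspiration ET0 = 3.70 mm/day.


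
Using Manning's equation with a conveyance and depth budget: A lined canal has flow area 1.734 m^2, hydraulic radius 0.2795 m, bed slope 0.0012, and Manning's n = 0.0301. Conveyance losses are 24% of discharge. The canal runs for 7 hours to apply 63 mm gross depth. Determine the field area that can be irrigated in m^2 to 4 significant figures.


Approach: apply Manning's equation with a conveyance and depth budget, Q = (1/n)*A*R^(2/3)*S^(1/2); Q_field = Q*(1-loss); Area = Q_field*t/(d/1000).
Step 1 — canal discharge (Manning's equation):
  Q = (1/0.0301) * 1.734 * 0.2795^(2/3) * 0.0012^(1/2) = 0.853089 m^3/s
Step 2 — delivered flow: Q_field = 0.853089*(1 - 24/100) = 0.648348 m^3/s
Step 3 — volume delivered: V = 0.648348 * 7*3600 = 16338.4 m^3
Step 4 — area served: A = V / (depth/1000) = 16338.4 / 0.063 = 259300 m^2
Therefore the field area that can be irrigated = 259300 m^2.


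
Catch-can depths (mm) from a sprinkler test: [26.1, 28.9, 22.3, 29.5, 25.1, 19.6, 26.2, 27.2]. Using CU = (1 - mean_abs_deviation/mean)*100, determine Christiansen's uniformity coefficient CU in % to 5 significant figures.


mean = 25.61250 mm
mean |d_i - mean| = 2.459375 mm
CU = (1 - 2.459375/25.61250)*100 = 90.398 %
Therefore Christiansen's uniformity coefficient CU = 90.398 %.


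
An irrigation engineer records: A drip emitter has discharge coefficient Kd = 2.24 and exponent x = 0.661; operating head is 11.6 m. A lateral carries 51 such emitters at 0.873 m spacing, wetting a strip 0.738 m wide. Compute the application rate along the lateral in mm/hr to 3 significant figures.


Approach: apply the emitter equation with a lateral mass balance, q = Kd*h^x; Q = n*q; rate = Q/(n*spacing*width).
Step 1 — single emitter flow (q = Kd*h^x):
  q = 2.24 * 11.6^0.661 = 11.320 L/hr
Step 2 — total lateral flow: Q = 51 * 11.320 = 577.33 L/hr
Step 3 — wetted area: A = 51 * 0.873 * 0.738 = 32.858 m^2
Step 4 — application rate: Q/A = 577.33/32.858 = 17.6 mm/hr
Therefore the application rate along the lateral = 17.6 mm/hr.


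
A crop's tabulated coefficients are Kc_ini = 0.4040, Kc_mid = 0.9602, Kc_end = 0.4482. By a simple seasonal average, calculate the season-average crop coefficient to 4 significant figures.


Approach: apply a simple seasonal average, Kc_avg = (Kc_ini + Kc_mid + Kc_end)/3.
Kc_avg = (0.4040 + 0.9602 + 0.4482)/3 = 0.6041
Therefore the season-average crop coefficient = 0.6041.


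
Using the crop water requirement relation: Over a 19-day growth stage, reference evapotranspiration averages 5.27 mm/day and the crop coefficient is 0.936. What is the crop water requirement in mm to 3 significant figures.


Approach: apply the crop water requirement relation, CWR = ET0 * Kc * days.
CWR = 5.27 * 0.936 * 19 = 93.7 mm
Therefore the crop water requirement = 93.7 mm.


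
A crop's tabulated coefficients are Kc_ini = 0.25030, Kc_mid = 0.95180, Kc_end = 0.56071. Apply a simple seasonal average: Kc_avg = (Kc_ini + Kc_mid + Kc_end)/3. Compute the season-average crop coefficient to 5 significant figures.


Kc_avg = (0.25030 + 0.95180 + 0.56071)/3 = 0.58760
Therefore the season-average crop coefficient = 0.58760.


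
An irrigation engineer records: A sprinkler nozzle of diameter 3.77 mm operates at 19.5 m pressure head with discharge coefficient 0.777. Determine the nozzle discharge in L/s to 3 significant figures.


Approach: apply the orifice equation, Q = Cd*A*sqrt(2*g*h), A = pi*(d/2)^2.
A = pi*(3.77e-3/2)^2 = 1.1163e-05 m^2
Q = 0.777 * 1.1163e-05 * sqrt(2*9.81*19.5) * 1000 = 0.170 L/s
Therefore the nozzle discharge = 0.170 L/s.


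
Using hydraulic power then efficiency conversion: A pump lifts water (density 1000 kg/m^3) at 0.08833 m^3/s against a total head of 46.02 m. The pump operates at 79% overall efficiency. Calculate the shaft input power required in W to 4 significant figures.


Approach: apply hydraulic power then efficiency conversion, P = rho*g*Q*H; P_in = P/eta.
Step 1 — hydraulic power (P = rho*g*Q*H):
  P = 1000 * 9.81 * 0.08833 * 46.02 = 39877.1 W
Step 2 — input power: P_in = P/eta = 39877.1 / 0.79 = 50480 W
Therefore the shaft input power required = 50480 W.


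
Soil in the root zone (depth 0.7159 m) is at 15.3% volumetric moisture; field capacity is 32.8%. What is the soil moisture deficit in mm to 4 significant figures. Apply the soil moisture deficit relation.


Approach: apply the soil moisture deficit relation, SMD = (FC - theta)/100 * depth * 1000.
SMD = (32.8 - 15.3)/100 * 0.7159 * 1000 = 125.3 mm
Therefore the soil moisture deficit = 125.3 mm.


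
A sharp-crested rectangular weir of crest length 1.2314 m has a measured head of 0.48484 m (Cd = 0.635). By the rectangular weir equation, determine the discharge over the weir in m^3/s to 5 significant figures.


Approach: apply the rectangular weir equation, Q = (2/3)*Cd*L*sqrt(2g)*H^1.5.
Q = (2/3)*0.635*1.2314*sqrt(2*9.81)*0.48484^1.5 = 0.77952 m^3/s
Therefore the discharge over the weir = 0.77952 m^3/s.


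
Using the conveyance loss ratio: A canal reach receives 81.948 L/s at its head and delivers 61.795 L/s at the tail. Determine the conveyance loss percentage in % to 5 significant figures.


Approach: apply the conveyance loss ratio, loss% = ((Q_head - Q_tail)/Q_head)*100.
loss = ((81.948 - 61.795)/81.948)*100 = 24.592 %
Therefore the conveyance loss percentage = 24.592 %.


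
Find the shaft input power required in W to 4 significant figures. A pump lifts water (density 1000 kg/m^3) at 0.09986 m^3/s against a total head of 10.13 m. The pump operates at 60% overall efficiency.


Approach: apply hydraulic power then efficiency conversion, P = rho*g*Q*H; P_in = P/eta.
Step 1 — hydraulic power (P = rho*g*Q*H):
  P = 1000 * 9.81 * 0.09986 * 10.13 = 9923.62 W
Step 2 — input power: P_in = P/eta = 9923.62 / 0.6 = 16540 W
Therefore the shaft input power required = 16540 W.


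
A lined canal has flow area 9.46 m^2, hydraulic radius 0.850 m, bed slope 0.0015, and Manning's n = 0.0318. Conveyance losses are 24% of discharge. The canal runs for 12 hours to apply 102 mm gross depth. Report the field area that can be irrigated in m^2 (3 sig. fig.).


Approach: apply Manning's equation with a conveyance and depth budget, Q = (1/n)*A*R^(2/3)*S^(1/2); Q_field = Q*(1-loss); Area = Q_field*t/(d/1000).
Step 1 — canal discharge (Manning's equation):
  Q = (1/0.0318) * 9.46 * 0.850^(2/3) * 0.0015^(1/2) = 10.338 m^3/s
Step 2 — delivered flow: Q_field = 10.338*(1 - 24/100) = 7.8572 m^3/s
Step 3 — volume delivered: V = 7.8572 * 12*3600 = 339430 m^3
Step 4 — area served: A = V / (depth/1000) = 339430 / 0.102 = 3330000 m^2
Therefore the field area that can be irrigated = 3330000 m^2.


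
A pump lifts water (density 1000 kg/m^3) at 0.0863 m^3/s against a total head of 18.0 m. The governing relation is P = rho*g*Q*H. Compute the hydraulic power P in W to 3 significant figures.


P = 1000 * 9.81 * 0.0863 * 18.0 = 15200 W
Therefore the hydraulic power P = 15200 W.


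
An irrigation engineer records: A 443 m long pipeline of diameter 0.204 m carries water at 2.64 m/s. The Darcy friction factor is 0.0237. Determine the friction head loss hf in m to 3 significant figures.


Approach: apply the Darcy-Weisbach equation, hf = f*(L/D)*(v^2/(2g)).
hf = 0.0237 * (443/0.204) * (2.64^2 / (2*9.81))
hf = 18.3 m
Therefore the friction head loss hf = 18.3 m.


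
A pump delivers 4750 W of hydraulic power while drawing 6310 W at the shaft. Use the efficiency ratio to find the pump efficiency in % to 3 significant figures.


Approach: apply the efficiency ratio, eta = (P_out/P_in)*100.
eta = (4750 / 6310) * 100 = 75.3 %
Therefore the pump efficiency = 75.3 %.


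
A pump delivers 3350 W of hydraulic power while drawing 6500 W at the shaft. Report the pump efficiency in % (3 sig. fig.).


Approach: apply the efficiency ratio, eta = (P_out/P_in)*100.
eta = (3350 / 6500) * 100 = 51.5 %
Therefore the pump efficiency = 51.5 %.


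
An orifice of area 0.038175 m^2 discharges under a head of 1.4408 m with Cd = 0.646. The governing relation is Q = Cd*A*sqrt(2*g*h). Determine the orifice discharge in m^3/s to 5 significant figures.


Q = 0.646 * 0.038175 * sqrt(2*9.81*1.4408) = 0.13112 m^3/s
Therefore the orifice discharge = 0.13112 m^3/s.


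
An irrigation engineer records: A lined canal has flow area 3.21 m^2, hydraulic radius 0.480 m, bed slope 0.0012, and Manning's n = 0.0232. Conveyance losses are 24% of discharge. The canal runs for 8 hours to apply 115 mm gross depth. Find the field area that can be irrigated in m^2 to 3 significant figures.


Approach: apply Manning's equation with a conveyance and depth budget, Q = (1/n)*A*R^(2/3)*S^(1/2); Q_field = Q*(1-loss); Area = Q_field*t/(d/1000).
Step 1 — canal discharge (Manning's equation):
  Q = (1/0.0232) * 3.21 * 0.480^(2/3) * 0.0012^(1/2) = 2.9383 m^3/s
Step 2 — delivered flow: Q_field = 2.9383*(1 - 24/100) = 2.2331 m^3/s
Step 3 — volume delivered: V = 2.2331 * 8*3600 = 64314 m^3
Step 4 — area served: A = V / (depth/1000) = 64314 / 0.115 = 559000 m^2
Therefore the field area that can be irrigated = 559000 m^2.


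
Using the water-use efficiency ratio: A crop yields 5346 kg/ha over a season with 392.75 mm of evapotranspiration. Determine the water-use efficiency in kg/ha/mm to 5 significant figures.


Approach: apply the water-use efficiency ratio, WUE = yield/ET.
WUE = 5346 / 392.75 = 13.612 kg/ha/mm
Therefore the water-use efficiency = 13.612 kg/ha/mm.


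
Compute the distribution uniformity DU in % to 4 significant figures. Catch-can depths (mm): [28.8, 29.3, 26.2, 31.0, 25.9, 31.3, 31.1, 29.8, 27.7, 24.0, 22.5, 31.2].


Approach: apply the low-quarter distribution uniformity, DU = (mean of lowest quarter of readings / overall mean)*100.
sorted lowest 3 of 12: [22.5, 24.0, 25.9] -> mean = 24.1333 mm
overall mean = 28.2333 mm
DU = (24.1333/28.2333)*100 = 85.48 %
Therefore the distribution uniformity DU = 85.48 %.


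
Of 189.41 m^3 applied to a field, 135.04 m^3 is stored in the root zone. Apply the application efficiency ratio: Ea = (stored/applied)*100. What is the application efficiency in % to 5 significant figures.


Ea = (135.04/189.41)*100 = 71.295 %
Therefore the application efficiency = 71.295 %.


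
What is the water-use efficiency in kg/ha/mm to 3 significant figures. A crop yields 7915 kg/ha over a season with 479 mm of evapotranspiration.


Approach: apply the water-use efficiency ratio, WUE = yield/ET.
WUE = 7915 / 479 = 16.5 kg/ha/mm
Therefore the water-use efficiency = 16.5 kg/ha/mm.


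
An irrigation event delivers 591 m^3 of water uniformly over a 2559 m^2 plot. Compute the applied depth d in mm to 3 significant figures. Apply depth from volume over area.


Approach: apply depth from volume over area, d = (V/A)*1000.
d = (591 / 2559) * 1000 = 231 mm
Therefore the applied depth d = 231 mm.


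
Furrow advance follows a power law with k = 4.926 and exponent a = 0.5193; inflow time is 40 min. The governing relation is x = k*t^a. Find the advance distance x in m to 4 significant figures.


x = 4.926 * 40^0.5193 = 33.45 m
Therefore the advance distance x = 33.45 m.


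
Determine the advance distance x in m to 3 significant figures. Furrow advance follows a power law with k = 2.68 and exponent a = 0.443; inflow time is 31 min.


Approach: apply the power-law advance function, x = k*t^a.
x = 2.68 * 31^0.443 = 12.3 m
Therefore the advance distance x = 12.3 m.


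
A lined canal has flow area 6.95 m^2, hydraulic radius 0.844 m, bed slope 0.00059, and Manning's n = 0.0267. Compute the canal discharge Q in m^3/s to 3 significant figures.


Approach: apply Manning's equation, Q = (1/n)*A*R^(2/3)*S^(1/2).
Q = (1/0.0267) * 6.95 * 0.844^(2/3) * 0.00059^(1/2) = 5.65 m^3/s
Therefore the canal discharge Q = 5.65 m^3/s.


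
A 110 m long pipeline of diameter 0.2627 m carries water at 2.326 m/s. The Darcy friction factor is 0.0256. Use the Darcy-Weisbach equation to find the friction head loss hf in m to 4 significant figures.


Approach: apply the Darcy-Weisbach equation, hf = f*(L/D)*(v^2/(2g)).
hf = 0.0256 * (110/0.2627) * (2.326^2 / (2*9.81))
hf = 2.956 m
Therefore the friction head loss hf = 2.956 m.


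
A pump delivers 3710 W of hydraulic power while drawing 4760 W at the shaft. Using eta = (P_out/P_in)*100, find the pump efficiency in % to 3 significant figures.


eta = (3710 / 4760) * 100 = 77.9 %
Therefore the pump efficiency = 77.9 %.


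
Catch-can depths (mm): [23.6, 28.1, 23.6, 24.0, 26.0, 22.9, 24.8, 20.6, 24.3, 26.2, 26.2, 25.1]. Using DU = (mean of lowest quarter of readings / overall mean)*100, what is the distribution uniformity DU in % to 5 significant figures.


sorted lowest 3 of 12: [20.6, 22.9, 23.6] -> mean = 22.36667 mm
overall mean = 24.61667 mm
DU = (22.36667/24.61667)*100 = 90.860 %
Therefore the distribution uniformity DU = 90.860 %.


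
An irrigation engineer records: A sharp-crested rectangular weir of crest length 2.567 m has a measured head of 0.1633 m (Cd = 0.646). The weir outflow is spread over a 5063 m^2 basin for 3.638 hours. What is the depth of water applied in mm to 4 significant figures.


Approach: apply the rectangular weir equation with a volume-to-depth conversion, Q = (2/3)*Cd*L*sqrt(2g)*H^1.5; d = Q*t/A * 1000.
Step 1 — weir discharge:
  Q = (2/3)*0.646*2.567*sqrt(2*9.81)*0.1633^1.5 = 0.323144 m^3/s
Step 2 — volume: V = 0.323144 * 3.638*3600 = 4232.15 m^3
Step 3 — depth: d = V/A * 1000 = 4232.15/5063 * 1000 = 835.9 mm
Therefore the depth of water applied = 835.9 mm.


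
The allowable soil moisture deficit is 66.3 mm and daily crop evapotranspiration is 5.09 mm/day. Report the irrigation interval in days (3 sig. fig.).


Approach: apply the irrigation interval relation, interval = SMD / ETc.
interval = 66.3 / 5.09 = 13.0 days
Therefore the irrigation interval = 13.0 days.


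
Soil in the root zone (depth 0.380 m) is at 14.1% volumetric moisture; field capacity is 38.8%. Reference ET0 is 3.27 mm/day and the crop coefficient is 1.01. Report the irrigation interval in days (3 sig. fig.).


Approach: apply soil-water budget scheduling, SMD = (FC-theta)/100*depth*1000; ETc = ET0*Kc; interval = SMD/ETc.
Step 1 — soil moisture deficit:
  SMD = (38.8 - 14.1)/100 * 0.380 * 1000 = 93.860 mm
Step 2 — daily crop ET (ETc = ET0*Kc):
  ETc = 3.27 * 1.01 = 3.3027 mm/day
Step 3 — irrigation interval (SMD/ETc):
  interval = 93.860 / 3.3027 = 28.4 days
Therefore the irrigation interval = 28.4 days.


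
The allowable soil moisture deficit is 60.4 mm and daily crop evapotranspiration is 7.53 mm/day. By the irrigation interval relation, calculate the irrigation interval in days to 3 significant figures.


Approach: apply the irrigation interval relation, interval = SMD / ETc.
interval = 60.4 / 7.53 = 8.02 days
Therefore the irrigation interval = 8.02 days.


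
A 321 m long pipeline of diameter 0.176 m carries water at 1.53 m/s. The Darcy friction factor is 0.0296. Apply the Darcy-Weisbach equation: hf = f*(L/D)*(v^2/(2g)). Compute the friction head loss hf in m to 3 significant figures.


hf = 0.0296 * (321/0.176) * (1.53^2 / (2*9.81))
hf = 6.44 m
Therefore the friction head loss hf = 6.44 m.


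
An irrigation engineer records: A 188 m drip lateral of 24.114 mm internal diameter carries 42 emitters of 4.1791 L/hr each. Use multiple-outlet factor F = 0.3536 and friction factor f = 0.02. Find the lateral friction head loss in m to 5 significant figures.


Approach: apply Darcy-Weisbach with the multiple-outlet F-factor, Q = n*q/(3600*1000) m^3/s; v = Q/A; hf = F*f*(L/D)*(v^2/(2g)).
Q = 42*4.1791/(3600*1000) = 4.875617e-05 m^3/s
A = pi*(24.114e-3/2)^2 = 4.566972e-04 m^2, so v = Q/A = 0.1067582 m/s
hf = 0.3536*0.02*(188/0.024114)*(0.1067582^2/(2*9.81)) = 0.032028 m
Therefore the lateral friction head loss = 0.032028 m.


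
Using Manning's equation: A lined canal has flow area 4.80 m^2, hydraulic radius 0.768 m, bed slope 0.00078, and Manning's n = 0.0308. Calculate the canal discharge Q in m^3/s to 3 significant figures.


Approach: apply Manning's equation, Q = (1/n)*A*R^(2/3)*S^(1/2).
Q = (1/0.0308) * 4.80 * 0.768^(2/3) * 0.00078^(1/2) = 3.65 m^3/s
Therefore the canal discharge Q = 3.65 m^3/s.


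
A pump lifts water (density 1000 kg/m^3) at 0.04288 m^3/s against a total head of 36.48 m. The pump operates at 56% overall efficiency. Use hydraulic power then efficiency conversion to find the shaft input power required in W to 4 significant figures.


Approach: apply hydraulic power then efficiency conversion, P = rho*g*Q*H; P_in = P/eta.
Step 1 — hydraulic power (P = rho*g*Q*H):
  P = 1000 * 9.81 * 0.04288 * 36.48 = 15345.4 W
Step 2 — input power: P_in = P/eta = 15345.4 / 0.56 = 27400 W
Therefore the shaft input power required = 27400 W.


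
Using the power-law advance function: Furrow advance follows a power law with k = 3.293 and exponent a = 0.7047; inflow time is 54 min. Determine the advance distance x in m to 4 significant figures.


Approach: apply the power-law advance function, x = k*t^a.
x = 3.293 * 54^0.7047 = 54.75 m
Therefore the advance distance x = 54.75 m.


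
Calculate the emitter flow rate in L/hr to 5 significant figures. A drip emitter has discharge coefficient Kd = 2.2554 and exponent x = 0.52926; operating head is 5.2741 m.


Approach: apply the emitter characteristic equation, q = Kd * h^x.
q = 2.2554 * 5.2741^0.52926 = 5.4379 L/hr
Therefore the emitter flow rate = 5.4379 L/hr.


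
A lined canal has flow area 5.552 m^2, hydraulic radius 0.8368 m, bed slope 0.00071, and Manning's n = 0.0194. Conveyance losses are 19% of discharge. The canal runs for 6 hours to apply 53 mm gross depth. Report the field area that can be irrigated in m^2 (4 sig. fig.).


Approach: apply Manning's equation with a conveyance and depth budget, Q = (1/n)*A*R^(2/3)*S^(1/2); Q_field = Q*(1-loss); Area = Q_field*t/(d/1000).
Step 1 — canal discharge (Manning's equation):
  Q = (1/0.0194) * 5.552 * 0.8368^(2/3) * 0.00071^(1/2) = 6.77160 m^3/s
Step 2 — delivered flow: Q_field = 6.77160*(1 - 19/100) = 5.48500 m^3/s
Step 3 — volume delivered: V = 5.48500 * 6*3600 = 118476 m^3
Step 4 — area served: A = V / (depth/1000) = 118476 / 0.053 = 2235000 m^2
Therefore the field area that can be irrigated = 2235000 m^2.


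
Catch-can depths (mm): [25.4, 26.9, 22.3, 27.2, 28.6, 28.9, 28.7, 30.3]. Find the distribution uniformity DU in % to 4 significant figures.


Approach: apply the low-quarter distribution uniformity, DU = (mean of lowest quarter of readings / overall mean)*100.
sorted lowest 2 of 8: [22.3, 25.4] -> mean = 23.8500 mm
overall mean = 27.2875 mm
DU = (23.8500/27.2875)*100 = 87.40 %
Therefore the distribution uniformity DU = 87.40 %.


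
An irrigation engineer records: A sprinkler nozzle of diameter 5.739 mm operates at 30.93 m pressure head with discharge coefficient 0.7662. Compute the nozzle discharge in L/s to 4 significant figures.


Approach: apply the orifice equation, Q = Cd*A*sqrt(2*g*h), A = pi*(d/2)^2.
A = pi*(5.739e-3/2)^2 = 2.58680e-05 m^2
Q = 0.7662 * 2.58680e-05 * sqrt(2*9.81*30.93) * 1000 = 0.4883 L/s
Therefore the nozzle discharge = 0.4883 L/s.


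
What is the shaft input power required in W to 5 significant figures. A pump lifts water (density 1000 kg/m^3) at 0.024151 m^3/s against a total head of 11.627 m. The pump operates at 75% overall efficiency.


Approach: apply hydraulic power then efficiency conversion, P = rho*g*Q*H; P_in = P/eta.
Step 1 — hydraulic power (P = rho*g*Q*H):
  P = 1000 * 9.81 * 0.024151 * 11.627 = 2754.684 W
Step 2 — input power: P_in = P/eta = 2754.684 / 0.75 = 3672.9 W
Therefore the shaft input power required = 3672.9 W.


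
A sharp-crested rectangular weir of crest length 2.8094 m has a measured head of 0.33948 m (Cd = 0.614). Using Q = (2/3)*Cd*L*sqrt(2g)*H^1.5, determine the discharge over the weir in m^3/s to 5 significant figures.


Q = (2/3)*0.614*2.8094*sqrt(2*9.81)*0.33948^1.5 = 1.0075 m^3/s
Therefore the discharge over the weir = 1.0075 m^3/s.


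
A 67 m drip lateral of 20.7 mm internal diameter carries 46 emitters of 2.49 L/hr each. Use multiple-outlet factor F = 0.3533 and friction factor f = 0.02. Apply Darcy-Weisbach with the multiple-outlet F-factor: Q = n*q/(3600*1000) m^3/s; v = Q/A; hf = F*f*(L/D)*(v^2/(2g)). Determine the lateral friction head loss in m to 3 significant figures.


Q = 46*2.49/(3600*1000) = 3.1817e-05 m^3/s
A = pi*(20.7e-3/2)^2 = 3.3654e-04 m^2, so v = Q/A = 0.094542 m/s
hf = 0.3533*0.02*(67/0.0207)*(0.094542^2/(2*9.81)) = 0.0104 m
Therefore the lateral friction head loss = 0.0104 m.


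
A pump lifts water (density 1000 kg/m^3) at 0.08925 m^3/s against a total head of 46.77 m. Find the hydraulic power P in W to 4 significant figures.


Approach: apply the hydraulic power relation, P = rho*g*Q*H.
P = 1000 * 9.81 * 0.08925 * 46.77 = 40950 W
Therefore the hydraulic power P = 40950 W.


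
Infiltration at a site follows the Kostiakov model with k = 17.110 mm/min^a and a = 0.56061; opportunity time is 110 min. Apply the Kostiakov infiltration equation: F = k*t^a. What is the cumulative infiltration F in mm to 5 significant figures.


F = 17.110 * 110^0.56061 = 238.60 mm
Therefore the cumulative infiltration F = 238.60 mm.


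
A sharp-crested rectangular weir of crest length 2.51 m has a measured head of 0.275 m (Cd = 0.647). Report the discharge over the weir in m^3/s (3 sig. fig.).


Approach: apply the rectangular weir equation, Q = (2/3)*Cd*L*sqrt(2g)*H^1.5.
Q = (2/3)*0.647*2.51*sqrt(2*9.81)*0.275^1.5 = 0.692 m^3/s
Therefore the discharge over the weir = 0.692 m^3/s.


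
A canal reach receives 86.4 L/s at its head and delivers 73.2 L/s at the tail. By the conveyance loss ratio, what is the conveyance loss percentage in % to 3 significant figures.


Approach: apply the conveyance loss ratio, loss% = ((Q_head - Q_tail)/Q_head)*100.
loss = ((86.4 - 73.2)/86.4)*100 = 15.3 %
Therefore the conveyance loss percentage = 15.3 %.


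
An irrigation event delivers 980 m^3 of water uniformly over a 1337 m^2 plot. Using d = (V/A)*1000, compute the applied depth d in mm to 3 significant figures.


d = (980 / 1337) * 1000 = 733 mm
Therefore the applied depth d = 733 mm.


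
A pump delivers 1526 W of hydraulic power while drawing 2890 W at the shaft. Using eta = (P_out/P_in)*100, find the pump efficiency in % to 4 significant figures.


eta = (1526 / 2890) * 100 = 52.80 %
Therefore the pump efficiency = 52.80 %.


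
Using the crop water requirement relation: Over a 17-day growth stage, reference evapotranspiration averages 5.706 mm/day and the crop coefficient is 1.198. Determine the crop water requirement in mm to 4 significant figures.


Approach: apply the crop water requirement relation, CWR = ET0 * Kc * days.
CWR = 5.706 * 1.198 * 17 = 116.2 mm
Therefore the crop water requirement = 116.2 mm.


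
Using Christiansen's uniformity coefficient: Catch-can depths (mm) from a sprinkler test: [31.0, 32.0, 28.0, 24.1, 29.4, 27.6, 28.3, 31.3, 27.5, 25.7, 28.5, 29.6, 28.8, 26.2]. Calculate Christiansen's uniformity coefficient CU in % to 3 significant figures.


Approach: apply Christiansen's uniformity coefficient, CU = (1 - mean_abs_deviation/mean)*100.
mean = 28.429 mm
mean |d_i - mean| = 1.6571 mm
CU = (1 - 1.6571/28.429)*100 = 94.2 %
Therefore Christiansen's uniformity coefficient CU = 94.2 %.


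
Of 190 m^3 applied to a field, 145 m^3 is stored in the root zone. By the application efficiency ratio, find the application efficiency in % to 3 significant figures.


Approach: apply the application efficiency ratio, Ea = (stored/applied)*100.
Ea = (145/190)*100 = 76.3 %
Therefore the application efficiency = 76.3 %.


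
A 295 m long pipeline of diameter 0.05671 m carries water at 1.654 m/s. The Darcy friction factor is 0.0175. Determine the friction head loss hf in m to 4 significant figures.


Approach: apply the Darcy-Weisbach equation, hf = f*(L/D)*(v^2/(2g)).
hf = 0.0175 * (295/0.05671) * (1.654^2 / (2*9.81))
hf = 12.69 m
Therefore the friction head loss hf = 12.69 m.


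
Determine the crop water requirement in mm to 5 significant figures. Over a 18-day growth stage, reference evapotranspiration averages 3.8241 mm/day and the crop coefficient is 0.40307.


Approach: apply the crop water requirement relation, CWR = ET0 * Kc * days.
CWR = 3.8241 * 0.40307 * 18 = 27.745 mm
Therefore the crop water requirement = 27.745 mm.
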